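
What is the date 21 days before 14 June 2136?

May 24, 2136

Subtracting 21 days from June 14, 2136.
Going back 14 days from June 14, 2136 reaches the end of the previous month; 21 − 14 = 7 left.
May 2136 has 31 days; 31 − 7 = 24 → May 24, 2136.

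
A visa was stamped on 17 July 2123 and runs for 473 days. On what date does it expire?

November 1, 2124

Advancing 473 days from July 17, 2123.
July has 31 days, so 31 − 17 = 14 days remain after July 17, 2123; 473 − 14 = 459 left.
August 2123 has 31 days: 459 − 31 = 428 left.
September 2123 has 30 days: 428 − 30 = 398 left.
October 2123 has 31 days: 398 − 31 = 367 left.
November 2123 has 30 days: 367 − 30 = 337 left.
December 2123 has 31 days: 337 − 31 = 306 left.
January 2124 has 31 days: 306 − 31 = 275 left.
February 2124 has 29 days (2124 is a leap year): 275 − 29 = 246 left.
March 2124 has 31 days: 246 − 31 = 215 left.
April 2124 has 30 days: 215 − 30 = 185 left.
May 2124 has 31 days: 185 − 31 = 154 left.
June 2124 has 30 days: 154 − 30 = 124 left.
July 2124 has 31 days: 124 − 31 = 93 left.
August 2124 has 31 days: 93 − 31 = 62 left.
September 2124 has 30 days: 62 − 30 = 32 left.
October 2124 has 31 days: 32 − 31 = 1 left.
1 day into November 2124 → November 1, 2124.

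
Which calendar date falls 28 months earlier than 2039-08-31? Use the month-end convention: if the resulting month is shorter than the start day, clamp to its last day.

April 30, 2037

Going back 28 months from August 31, 2039.
month 8 − 28 = -20, which is month 4 of year 2037 → April 2037.
April 2037 has only 30 days and the start was day 31, so the date clamps to April 30, 2037.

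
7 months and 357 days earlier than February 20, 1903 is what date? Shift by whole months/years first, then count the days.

Going back 7 months and 357 days from February 20, 1903: first the month/year part, then the days.
month 2 − 7 = -5, which is month 7 of year 1902 → July 1902.
Day 20 is valid in July, giving July 20, 1902.
Now subtract 357 days from July 20, 1902.
Going back 20 days from July 20, 1902 reaches the end of the previous month; 357 − 20 = 337 left.
June 1902 has 30 days: 337 − 30 = 307 left.
May 1902 has 31 days: 307 − 31 = 276 left.
April 1902 has 30 days: 276 − 30 = 246 left.
March 1902 has 31 days: 246 − 31 = 215 left.
February 1902 has 28 days (1902 is not a leap year): 215 − 28 = 187 left.
January 1902 has 31 days: 187 − 31 = 156 left.
December 1901 has 31 days: 156 − 31 = 125 left.
November 1901 has 30 days: 125 − 30 = 95 left.
October 1901 has 31 days: 95 − 31 = 64 left.
September 1901 has 30 days: 64 − 30 = 34 left.
August 1901 has 31 days: 34 − 31 = 3 left.
July 1901 has 31 days; 31 − 3 = 28 → July 28, 1901.

July 28, 1901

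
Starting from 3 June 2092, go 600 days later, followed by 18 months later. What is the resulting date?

Counting forward 600 days from June 3, 2092:
June has 30 days, so 30 − 3 = 27 days remain after June 3, 2092; 600 − 27 = 573 left.
July 2092 has 31 days: 573 − 31 = 542 left.
August 2092 has 31 days: 542 − 31 = 511 left.
September 2092 has 30 days: 511 − 30 = 481 left.
October 2092 has 31 days: 481 − 31 = 450 left.
November 2092 has 30 days: 450 − 30 = 420 left.
December 2092 has 31 days: 420 − 31 = 389 left.
January 2093 has 31 days: 389 − 31 = 358 left.
February 2093 has 28 days (2093 is not a leap year): 358 − 28 = 330 left.
March 2093 has 31 days: 330 − 31 = 299 left.
April 2093 has 30 days: 299 − 30 = 269 left.
May 2093 has 31 days: 269 − 31 = 238 left.
June 2093 has 30 days: 238 − 30 = 208 left.
July 2093 has 31 days: 208 − 31 = 177 left.
August 2093 has 31 days: 177 − 31 = 146 left.
September 2093 has 30 days: 146 − 30 = 116 left.
October 2093 has 31 days: 116 − 31 = 85 left.
November 2093 has 30 days: 85 − 30 = 55 left.
December 2093 has 31 days: 55 − 31 = 24 left.
24 days into January 2094 → January 24, 2094.
Advancing 18 months from January 24, 2094:
month 1 + 18 = 19, which is month 7 of year 2095 → July 2095.
Day 24 is valid in July, giving July 24, 2095.

July 24, 2095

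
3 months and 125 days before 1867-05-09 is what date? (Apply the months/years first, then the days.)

Subtracting 3 months and 125 days from May 9, 1867: first the month/year part, then the days.
month 5 − 3 = 2 → February 1867.
Day 9 is valid in February, giving February 9, 1867.
Now subtract 125 days from February 9, 1867.
Going back 9 days from February 9, 1867 reaches the end of the previous month; 125 − 9 = 116 left.
January 1867 has 31 days: 116 − 31 = 85 left.
December 1866 has 31 days: 85 − 31 = 54 left.
November 1866 has 30 days: 54 − 30 = 24 left.
October 1866 has 31 days; 31 − 24 = 7 → October 7, 1866.

October 7, 1866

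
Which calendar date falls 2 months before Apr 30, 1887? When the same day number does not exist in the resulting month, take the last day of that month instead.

February 28, 1887

Subtracting 2 months from April 30, 1887.
month 4 − 2 = 2 → February 1887.
February 1887 has only 28 days (1887 is not a leap year — relevant if February), and the start was day 30, so the date clamps to February 28, 1887.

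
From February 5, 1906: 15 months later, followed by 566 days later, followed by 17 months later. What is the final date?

Counting forward 15 months from February 5, 1906:
month 2 + 15 = 17, which is month 5 of year 1907 → May 1907.
Day 5 is valid in May, giving May 5, 1907.
Advancing 566 days from May 5, 1907:
May has 31 days, so 31 − 5 = 26 days remain after May 5, 1907; 566 − 26 = 540 left.
June 1907 has 30 days: 540 − 30 = 510 left.
July 1907 has 31 days: 510 − 31 = 479 left.
August 1907 has 31 days: 479 − 31 = 448 left.
September 1907 has 30 days: 448 − 30 = 418 left.
October 1907 has 31 days: 418 − 31 = 387 left.
November 1907 has 30 days: 387 − 30 = 357 left.
December 1907 has 31 days: 357 − 31 = 326 left.
January 1908 has 31 days: 326 − 31 = 295 left.
February 1908 has 29 days (1908 is a leap year): 295 − 29 = 266 left.
March 1908 has 31 days: 266 − 31 = 235 left.
April 1908 has 30 days: 235 − 30 = 205 left.
May 1908 has 31 days: 205 − 31 = 174 left.
June 1908 has 30 days: 174 − 30 = 144 left.
July 1908 has 31 days: 144 − 31 = 113 left.
August 1908 has 31 days: 113 − 31 = 82 left.
September 1908 has 30 days: 82 − 30 = 52 left.
October 1908 has 31 days: 52 − 31 = 21 left.
21 days into November 1908 → November 21, 1908.
Counting forward 17 months from November 21, 1908:
month 11 + 17 = 28, which is month 4 of year 1910 → April 1910.
Day 21 is valid in April, giving April 21, 1910.

April 21, 1910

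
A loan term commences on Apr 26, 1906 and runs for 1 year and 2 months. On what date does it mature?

Advancing 1 year and 2 months from April 26, 1906.
+1 year → 1907; month 4 + 2 = 6 → June 1907.
Day 26 is valid in June, giving June 26, 1907.

June 26, 1907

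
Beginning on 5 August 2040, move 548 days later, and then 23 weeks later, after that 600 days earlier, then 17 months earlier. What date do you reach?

Counting forward 548 days from August 5, 2040:
August has 31 days, so 31 − 5 = 26 days remain after August 5, 2040; 548 − 26 = 522 left.
September 2040 has 30 days: 522 − 30 = 492 left.
October 2040 has 31 days: 492 − 31 = 461 left.
November 2040 has 30 days: 461 − 30 = 431 left.
December 2040 has 31 days: 431 − 31 = 400 left.
January 2041 has 31 days: 400 − 31 = 369 left.
February 2041 has 28 days (2041 is not a leap year): 369 − 28 = 341 left.
March 2041 has 31 days: 341 − 31 = 310 left.
April 2041 has 30 days: 310 − 30 = 280 left.
May 2041 has 31 days: 280 − 31 = 249 left.
June 2041 has 30 days: 249 − 30 = 219 left.
July 2041 has 31 days: 219 − 31 = 188 left.
August 2041 has 31 days: 188 − 31 = 157 left.
September 2041 has 30 days: 157 − 30 = 127 left.
October 2041 has 31 days: 127 − 31 = 96 left.
November 2041 has 30 days: 96 − 30 = 66 left.
December 2041 has 31 days: 66 − 31 = 35 left.
January 2042 has 31 days: 35 − 31 = 4 left.
4 days into February 2042 → February 4, 2042.
Adding 23 weeks (= 161 days) from February 4, 2042:
February has 28 days, so 28 − 4 = 24 days remain after February 4, 2042; 161 − 24 = 137 left.
March 2042 has 31 days: 137 − 31 = 106 left.
April 2042 has 30 days: 106 − 30 = 76 left.
May 2042 has 31 days: 76 − 31 = 45 left.
June 2042 has 30 days: 45 − 30 = 15 left.
15 days into July 2042 → July 15, 2042.
Counting back 600 days from July 15, 2042:
Going back 15 days from July 15, 2042 reaches the end of the previous month; 600 − 15 = 585 left.
June 2042 has 30 days: 585 − 30 = 555 left.
May 2042 has 31 days: 555 − 31 = 524 left.
April 2042 has 30 days: 524 − 30 = 494 left.
March 2042 has 31 days: 494 − 31 = 463 left.
February 2042 has 28 days (2042 is not a leap year): 463 − 28 = 435 left.
January 2042 has 31 days: 435 − 31 = 404 left.
December 2041 has 31 days: 404 − 31 = 373 left.
November 2041 has 30 days: 373 − 30 = 343 left.
October 2041 has 31 days: 343 − 31 = 312 left.
September 2041 has 30 days: 312 − 30 = 282 left.
August 2041 has 31 days: 282 − 31 = 251 left.
July 2041 has 31 days: 251 − 31 = 220 left.
June 2041 has 30 days: 220 − 30 = 190 left.
May 2041 has 31 days: 190 − 31 = 159 left.
April 2041 has 30 days: 159 − 30 = 129 left.
March 2041 has 31 days: 129 − 31 = 98 left.
February 2041 has 28 days (2041 is not a leap year): 98 − 28 = 70 left.
January 2041 has 31 days: 70 − 31 = 39 left.
December 2040 has 31 days: 39 − 31 = 8 left.
November 2040 has 30 days; 30 − 8 = 22 → November 22, 2040.
Subtracting 17 months from November 22, 2040:
month 11 − 17 = -6, which is month 6 of year 2039 → June 2039.
Day 22 is valid in June, giving June 22, 2039.

June 22, 2039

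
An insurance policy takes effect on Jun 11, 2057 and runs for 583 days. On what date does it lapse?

Advancing 583 days from June 11, 2057.
June has 30 days, so 30 − 11 = 19 days remain after June 11, 2057; 583 − 19 = 564 left.
July 2057 has 31 days: 564 − 31 = 533 left.
August 2057 has 31 days: 533 − 31 = 502 left.
September 2057 has 30 days: 502 − 30 = 472 left.
October 2057 has 31 days: 472 − 31 = 441 left.
November 2057 has 30 days: 441 − 30 = 411 left.
December 2057 has 31 days: 411 − 31 = 380 left.
January 2058 has 31 days: 380 − 31 = 349 left.
February 2058 has 28 days (2058 is not a leap year): 349 − 28 = 321 left.
March 2058 has 31 days: 321 − 31 = 290 left.
April 2058 has 30 days: 290 − 30 = 260 left.
May 2058 has 31 days: 260 − 31 = 229 left.
June 2058 has 30 days: 229 − 30 = 199 left.
July 2058 has 31 days: 199 − 31 = 168 left.
August 2058 has 31 days: 168 − 31 = 137 left.
September 2058 has 30 days: 137 − 30 = 107 left.
October 2058 has 31 days: 107 − 31 = 76 left.
November 2058 has 30 days: 76 − 30 = 46 left.
December 2058 has 31 days: 46 − 31 = 15 left.
15 days into January 2059 → January 15, 2059.

January 15, 2059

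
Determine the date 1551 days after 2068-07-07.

October 5, 2072

Advancing 1551 days from July 7, 2068.
July has 31 days, so 31 − 7 = 24 days remain after July 7, 2068; 1551 − 24 = 1527 left.
August 2068 has 31 days: 1527 − 31 = 1496 left.
September 2068 has 30 days: 1496 − 30 = 1466 left.
October 2068 has 31 days: 1466 − 31 = 1435 left.
November 2068 has 30 days: 1435 − 30 = 1405 left.
December 2068 has 31 days: 1405 − 31 = 1374 left.
January 2069 has 31 days: 1374 − 31 = 1343 left.
February 2069 has 28 days (2069 is not a leap year): 1343 − 28 = 1315 left.
March 2069 has 31 days: 1315 − 31 = 1284 left.
April 2069 has 30 days: 1284 − 30 = 1254 left.
May 2069 has 31 days: 1254 − 31 = 1223 left.
June 2069 has 30 days: 1223 − 30 = 1193 left.
July 2069 has 31 days: 1193 − 31 = 1162 left.
August 2069 has 31 days: 1162 − 31 = 1131 left.
September 2069 has 30 days: 1131 − 30 = 1101 left.
October 2069 has 31 days: 1101 − 31 = 1070 left.
November 2069 has 30 days: 1070 − 30 = 1040 left.
December 2069 has 31 days: 1040 − 31 = 1009 left.
January 2070 has 31 days: 1009 − 31 = 978 left.
February 2070 has 28 days (2070 is not a leap year): 978 − 28 = 950 left.
March 2070 has 31 days: 950 − 31 = 919 left.
April 2070 has 30 days: 919 − 30 = 889 left.
May 2070 has 31 days: 889 − 31 = 858 left.
June 2070 has 30 days: 858 − 30 = 828 left.
July 2070 has 31 days: 828 − 31 = 797 left.
August 2070 has 31 days: 797 − 31 = 766 left.
September 2070 has 30 days: 766 − 30 = 736 left.
October 2070 has 31 days: 736 − 31 = 705 left.
November 2070 has 30 days: 705 − 30 = 675 left.
December 2070 has 31 days: 675 − 31 = 644 left.
January 2071 has 31 days: 644 − 31 = 613 left.
February 2071 has 28 days (2071 is not a leap year): 613 − 28 = 585 left.
March 2071 has 31 days: 585 − 31 = 554 left.
April 2071 has 30 days: 554 − 30 = 524 left.
May 2071 has 31 days: 524 − 31 = 493 left.
June 2071 has 30 days: 493 − 30 = 463 left.
July 2071 has 31 days: 463 − 31 = 432 left.
August 2071 has 31 days: 432 − 31 = 401 left.
September 2071 has 30 days: 401 − 30 = 371 left.
October 2071 has 31 days: 371 − 31 = 340 left.
November 2071 has 30 days: 340 − 30 = 310 left.
December 2071 has 31 days: 310 − 31 = 279 left.
January 2072 has 31 days: 279 − 31 = 248 left.
February 2072 has 29 days (2072 is a leap year): 248 − 29 = 219 left.
March 2072 has 31 days: 219 − 31 = 188 left.
April 2072 has 30 days: 188 − 30 = 158 left.
May 2072 has 31 days: 158 − 31 = 127 left.
June 2072 has 30 days: 127 − 30 = 97 left.
July 2072 has 31 days: 97 − 31 = 66 left.
August 2072 has 31 days: 66 − 31 = 35 left.
September 2072 has 30 days: 35 − 30 = 5 left.
5 days into October 2072 → October 5, 2072.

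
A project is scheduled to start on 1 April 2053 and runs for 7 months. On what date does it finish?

November 1, 2053

Advancing 7 months from April 1, 2053.
month 4 + 7 = 11 → November 2053.
Day 1 is valid in November, giving November 1, 2053.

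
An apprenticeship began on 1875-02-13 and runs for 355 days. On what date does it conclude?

February 3, 1876

Counting forward 355 days from February 13, 1875.
February has 28 days, so 28 − 13 = 15 days remain after February 13, 1875; 355 − 15 = 340 left.
March 1875 has 31 days: 340 − 31 = 309 left.
April 1875 has 30 days: 309 − 30 = 279 left.
May 1875 has 31 days: 279 − 31 = 248 left.
June 1875 has 30 days: 248 − 30 = 218 left.
July 1875 has 31 days: 218 − 31 = 187 left.
August 1875 has 31 days: 187 − 31 = 156 left.
September 1875 has 30 days: 156 − 30 = 126 left.
October 1875 has 31 days: 126 − 31 = 95 left.
November 1875 has 30 days: 95 − 30 = 65 left.
December 1875 has 31 days: 65 − 31 = 34 left.
January 1876 has 31 days: 34 − 31 = 3 left.
3 days into February 1876 → February 3, 1876.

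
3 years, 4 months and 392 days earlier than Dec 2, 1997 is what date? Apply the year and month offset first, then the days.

Going back 3 years, 4 months and 392 days from December 2, 1997: first the month/year part, then the days.
-3 years → 1994; month 12 − 4 = 8 → August 1994.
Day 2 is valid in August, giving August 2, 1994.
Now subtract 392 days from August 2, 1994.
Going back 2 days from August 2, 1994 reaches the end of the previous month; 392 − 2 = 390 left.
July 1994 has 31 days: 390 − 31 = 359 left.
June 1994 has 30 days: 359 − 30 = 329 left.
May 1994 has 31 days: 329 − 31 = 298 left.
April 1994 has 30 days: 298 − 30 = 268 left.
March 1994 has 31 days: 268 − 31 = 237 left.
February 1994 has 28 days (1994 is not a leap year): 237 − 28 = 209 left.
January 1994 has 31 days: 209 − 31 = 178 left.
December 1993 has 31 days: 178 − 31 = 147 left.
November 1993 has 30 days: 147 − 30 = 117 left.
October 1993 has 31 days: 117 − 31 = 86 left.
September 1993 has 30 days: 86 − 30 = 56 left.
August 1993 has 31 days: 56 − 31 = 25 left.
July 1993 has 31 days; 31 − 25 = 6 → July 6, 1993.

July 6, 1993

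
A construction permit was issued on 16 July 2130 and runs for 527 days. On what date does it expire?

Advancing 527 days from July 16, 2130.
July has 31 days, so 31 − 16 = 15 days remain after July 16, 2130; 527 − 15 = 512 left.
August 2130 has 31 days: 512 − 31 = 481 left.
September 2130 has 30 days: 481 − 30 = 451 left.
October 2130 has 31 days: 451 − 31 = 420 left.
November 2130 has 30 days: 420 − 30 = 390 left.
December 2130 has 31 days: 390 − 31 = 359 left.
January 2131 has 31 days: 359 − 31 = 328 left.
February 2131 has 28 days (2131 is not a leap year): 328 − 28 = 300 left.
March 2131 has 31 days: 300 − 31 = 269 left.
April 2131 has 30 days: 269 − 30 = 239 left.
May 2131 has 31 days: 239 − 31 = 208 left.
June 2131 has 30 days: 208 − 30 = 178 left.
July 2131 has 31 days: 178 − 31 = 147 left.
August 2131 has 31 days: 147 − 31 = 116 left.
September 2131 has 30 days: 116 − 30 = 86 left.
October 2131 has 31 days: 86 − 31 = 55 left.
November 2131 has 30 days: 55 − 30 = 25 left.
25 days into December 2131 → December 25, 2131.

December 25, 2131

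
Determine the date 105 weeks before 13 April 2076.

April 9, 2074

Subtracting 105 weeks = 735 days from April 13, 2076.
Going back 13 days from April 13, 2076 reaches the end of the previous month; 735 − 13 = 722 left.
March 2076 has 31 days: 722 − 31 = 691 left.
February 2076 has 29 days (2076 is a leap year): 691 − 29 = 662 left.
January 2076 has 31 days: 662 − 31 = 631 left.
December 2075 has 31 days: 631 − 31 = 600 left.
November 2075 has 30 days: 600 − 30 = 570 left.
October 2075 has 31 days: 570 − 31 = 539 left.
September 2075 has 30 days: 539 − 30 = 509 left.
August 2075 has 31 days: 509 − 31 = 478 left.
July 2075 has 31 days: 478 − 31 = 447 left.
June 2075 has 30 days: 447 − 30 = 417 left.
May 2075 has 31 days: 417 − 31 = 386 left.
April 2075 has 30 days: 386 − 30 = 356 left.
March 2075 has 31 days: 356 − 31 = 325 left.
February 2075 has 28 days (2075 is not a leap year): 325 − 28 = 297 left.
January 2075 has 31 days: 297 − 31 = 266 left.
December 2074 has 31 days: 266 − 31 = 235 left.
November 2074 has 30 days: 235 − 30 = 205 left.
October 2074 has 31 days: 205 − 31 = 174 left.
September 2074 has 30 days: 174 − 30 = 144 left.
August 2074 has 31 days: 144 − 31 = 113 left.
July 2074 has 31 days: 113 − 31 = 82 left.
June 2074 has 30 days: 82 − 30 = 52 left.
May 2074 has 31 days: 52 − 31 = 21 left.
April 2074 has 30 days; 30 − 21 = 9 → April 9, 2074.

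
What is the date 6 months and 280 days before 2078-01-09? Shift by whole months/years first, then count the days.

Subtracting 6 months and 280 days from January 9, 2078: first the month/year part, then the days.
month 1 − 6 = -5, which is month 7 of year 2077 → July 2077.
Day 9 is valid in July, giving July 9, 2077.
Now subtract 280 days from July 9, 2077.
Going back 9 days from July 9, 2077 reaches the end of the previous month; 280 − 9 = 271 left.
June 2077 has 30 days: 271 − 30 = 241 left.
May 2077 has 31 days: 241 − 31 = 210 left.
April 2077 has 30 days: 210 − 30 = 180 left.
March 2077 has 31 days: 180 − 31 = 149 left.
February 2077 has 28 days (2077 is not a leap year): 149 − 28 = 121 left.
January 2077 has 31 days: 121 − 31 = 90 left.
December 2076 has 31 days: 90 − 31 = 59 left.
November 2076 has 30 days: 59 − 30 = 29 left.
October 2076 has 31 days; 31 − 29 = 2 → October 2, 2076.

October 2, 2076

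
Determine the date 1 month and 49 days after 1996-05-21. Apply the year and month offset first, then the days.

Adding 1 month and 49 days from May 21, 1996: first the month/year part, then the days.
month 5 + 1 = 6 → June 1996.
Day 21 is valid in June, giving June 21, 1996.
Now add 49 days from June 21, 1996.
June has 30 days, so 30 − 21 = 9 days remain after June 21, 1996; 49 − 9 = 40 left.
July 1996 has 31 days: 40 − 31 = 9 left.
9 days into August 1996 → August 9, 1996.

August 9, 1996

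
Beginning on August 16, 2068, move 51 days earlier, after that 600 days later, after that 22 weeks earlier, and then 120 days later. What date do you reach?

January 13, 2070

Going back 51 days from August 16, 2068:
Going back 16 days from August 16, 2068 reaches the end of the previous month; 51 − 16 = 35 left.
July 2068 has 31 days: 35 − 31 = 4 left.
June 2068 has 30 days; 30 − 4 = 26 → June 26, 2068.
Advancing 600 days from June 26, 2068:
June has 30 days, so 30 − 26 = 4 days remain after June 26, 2068; 600 − 4 = 596 left.
July 2068 has 31 days: 596 − 31 = 565 left.
August 2068 has 31 days: 565 − 31 = 534 left.
September 2068 has 30 days: 534 − 30 = 504 left.
October 2068 has 31 days: 504 − 31 = 473 left.
November 2068 has 30 days: 473 − 30 = 443 left.
December 2068 has 31 days: 443 − 31 = 412 left.
January 2069 has 31 days: 412 − 31 = 381 left.
February 2069 has 28 days (2069 is not a leap year): 381 − 28 = 353 left.
March 2069 has 31 days: 353 − 31 = 322 left.
April 2069 has 30 days: 322 − 30 = 292 left.
May 2069 has 31 days: 292 − 31 = 261 left.
June 2069 has 30 days: 261 − 30 = 231 left.
July 2069 has 31 days: 231 − 31 = 200 left.
August 2069 has 31 days: 200 − 31 = 169 left.
September 2069 has 30 days: 169 − 30 = 139 left.
October 2069 has 31 days: 139 − 31 = 108 left.
November 2069 has 30 days: 108 − 30 = 78 left.
December 2069 has 31 days: 78 − 31 = 47 left.
January 2070 has 31 days: 47 − 31 = 16 left.
16 days into February 2070 → February 16, 2070.
Counting back 22 weeks (= 154 days) from February 16, 2070:
Going back 16 days from February 16, 2070 reaches the end of the previous month; 154 − 16 = 138 left.
January 2070 has 31 days: 138 − 31 = 107 left.
December 2069 has 31 days: 107 − 31 = 76 left.
November 2069 has 30 days: 76 − 30 = 46 left.
October 2069 has 31 days: 46 − 31 = 15 left.
September 2069 has 30 days; 30 − 15 = 15 → September 15, 2069.
Counting forward 120 days from September 15, 2069:
September has 30 days, so 30 − 15 = 15 days remain after September 15, 2069; 120 − 15 = 105 left.
October 2069 has 31 days: 105 − 31 = 74 left.
November 2069 has 30 days: 74 − 30 = 44 left.
December 2069 has 31 days: 44 − 31 = 13 left.
13 days into January 2070 → January 13, 2070.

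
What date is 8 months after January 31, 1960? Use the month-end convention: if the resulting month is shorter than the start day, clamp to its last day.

Advancing 8 months from January 31, 1960.
month 1 + 8 = 9 → September 1960.
September 1960 has only 30 days and the start was day 31, so the date clamps to September 30, 1960.

September 30, 1960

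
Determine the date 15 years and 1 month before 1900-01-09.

Subtracting 15 years and 1 month from January 9, 1900.
-15 years → 1885; month 1 − 1 = 0, which is month 12 of year 1884 → December 1884.
Day 9 is valid in December, giving December 9, 1884.

December 9, 1884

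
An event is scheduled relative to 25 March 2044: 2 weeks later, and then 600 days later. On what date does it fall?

November 29, 2045

Counting forward 2 weeks (= 14 days) from March 25, 2044:
March has 31 days, so 31 − 25 = 6 days remain after March 25, 2044; 14 − 6 = 8 left.
8 days into April 2044 → April 8, 2044.
Counting forward 600 days from April 8, 2044:
April has 30 days, so 30 − 8 = 22 days remain after April 8, 2044; 600 − 22 = 578 left.
May 2044 has 31 days: 578 − 31 = 547 left.
June 2044 has 30 days: 547 − 30 = 517 left.
July 2044 has 31 days: 517 − 31 = 486 left.
August 2044 has 31 days: 486 − 31 = 455 left.
September 2044 has 30 days: 455 − 30 = 425 left.
October 2044 has 31 days: 425 − 31 = 394 left.
November 2044 has 30 days: 394 − 30 = 364 left.
December 2044 has 31 days: 364 − 31 = 333 left.
January 2045 has 31 days: 333 − 31 = 302 left.
February 2045 has 28 days (2045 is not a leap year): 302 − 28 = 274 left.
March 2045 has 31 days: 274 − 31 = 243 left.
April 2045 has 30 days: 243 − 30 = 213 left.
May 2045 has 31 days: 213 − 31 = 182 left.
June 2045 has 30 days: 182 − 30 = 152 left.
July 2045 has 31 days: 152 − 31 = 121 left.
August 2045 has 31 days: 121 − 31 = 90 left.
September 2045 has 30 days: 90 − 30 = 60 left.
October 2045 has 31 days: 60 − 31 = 29 left.
29 days into November 2045 → November 29, 2045.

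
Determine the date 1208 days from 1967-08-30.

December 20, 1970

Counting forward 1208 days from August 30, 1967.
August has 31 days, so 31 − 30 = 1 day remains after August 30, 1967; 1208 − 1 = 1207 left.
September 1967 has 30 days: 1207 − 30 = 1177 left.
October 1967 has 31 days: 1177 − 31 = 1146 left.
November 1967 has 30 days: 1146 − 30 = 1116 left.
December 1967 has 31 days: 1116 − 31 = 1085 left.
January 1968 has 31 days: 1085 − 31 = 1054 left.
February 1968 has 29 days (1968 is a leap year): 1054 − 29 = 1025 left.
March 1968 has 31 days: 1025 − 31 = 994 left.
April 1968 has 30 days: 994 − 30 = 964 left.
May 1968 has 31 days: 964 − 31 = 933 left.
June 1968 has 30 days: 933 − 30 = 903 left.
July 1968 has 31 days: 903 − 31 = 872 left.
August 1968 has 31 days: 872 − 31 = 841 left.
September 1968 has 30 days: 841 − 30 = 811 left.
October 1968 has 31 days: 811 − 31 = 780 left.
November 1968 has 30 days: 780 − 30 = 750 left.
December 1968 has 31 days: 750 − 31 = 719 left.
January 1969 has 31 days: 719 − 31 = 688 left.
February 1969 has 28 days (1969 is not a leap year): 688 − 28 = 660 left.
March 1969 has 31 days: 660 − 31 = 629 left.
April 1969 has 30 days: 629 − 30 = 599 left.
May 1969 has 31 days: 599 − 31 = 568 left.
June 1969 has 30 days: 568 − 30 = 538 left.
July 1969 has 31 days: 538 − 31 = 507 left.
August 1969 has 31 days: 507 − 31 = 476 left.
September 1969 has 30 days: 476 − 30 = 446 left.
October 1969 has 31 days: 446 − 31 = 415 left.
November 1969 has 30 days: 415 − 30 = 385 left.
December 1969 has 31 days: 385 − 31 = 354 left.
January 1970 has 31 days: 354 − 31 = 323 left.
February 1970 has 28 days (1970 is not a leap year): 323 − 28 = 295 left.
March 1970 has 31 days: 295 − 31 = 264 left.
April 1970 has 30 days: 264 − 30 = 234 left.
May 1970 has 31 days: 234 − 31 = 203 left.
June 1970 has 30 days: 203 − 30 = 173 left.
July 1970 has 31 days: 173 − 31 = 142 left.
August 1970 has 31 days: 142 − 31 = 111 left.
September 1970 has 30 days: 111 − 30 = 81 left.
October 1970 has 31 days: 81 − 31 = 50 left.
November 1970 has 30 days: 50 − 30 = 20 left.
20 days into December 1970 → December 20, 1970.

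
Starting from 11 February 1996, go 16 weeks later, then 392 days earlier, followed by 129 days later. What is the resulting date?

Advancing 16 weeks (= 112 days) from February 11, 1996:
February has 29 days, so 29 − 11 = 18 days remain after February 11, 1996; 112 − 18 = 94 left.
March 1996 has 31 days: 94 − 31 = 63 left.
April 1996 has 30 days: 63 − 30 = 33 left.
May 1996 has 31 days: 33 − 31 = 2 left.
2 days into June 1996 → June 2, 1996.
Subtracting 392 days from June 2, 1996:
Going back 2 days from June 2, 1996 reaches the end of the previous month; 392 − 2 = 390 left.
May 1996 has 31 days: 390 − 31 = 359 left.
April 1996 has 30 days: 359 − 30 = 329 left.
March 1996 has 31 days: 329 − 31 = 298 left.
February 1996 has 29 days (1996 is a leap year): 298 − 29 = 269 left.
January 1996 has 31 days: 269 − 31 = 238 left.
December 1995 has 31 days: 238 − 31 = 207 left.
November 1995 has 30 days: 207 − 30 = 177 left.
October 1995 has 31 days: 177 − 31 = 146 left.
September 1995 has 30 days: 146 − 30 = 116 left.
August 1995 has 31 days: 116 − 31 = 85 left.
July 1995 has 31 days: 85 − 31 = 54 left.
June 1995 has 30 days: 54 − 30 = 24 left.
May 1995 has 31 days; 31 − 24 = 7 → May 7, 1995.
Counting forward 129 days from May 7, 1995:
May has 31 days, so 31 − 7 = 24 days remain after May 7, 1995; 129 − 24 = 105 left.
June 1995 has 30 days: 105 − 30 = 75 left.
July 1995 has 31 days: 75 − 31 = 44 left.
August 1995 has 31 days: 44 − 31 = 13 left.
13 days into September 1995 → September 13, 1995.

September 13, 1995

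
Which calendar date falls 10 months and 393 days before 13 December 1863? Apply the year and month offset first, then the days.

January 16, 1862

Counting back 10 months and 393 days from December 13, 1863: first the month/year part, then the days.
month 12 − 10 = 2 → February 1863.
Day 13 is valid in February, giving February 13, 1863.
Now subtract 393 days from February 13, 1863.
Going back 13 days from February 13, 1863 reaches the end of the previous month; 393 − 13 = 380 left.
January 1863 has 31 days: 380 − 31 = 349 left.
December 1862 has 31 days: 349 − 31 = 318 left.
November 1862 has 30 days: 318 − 30 = 288 left.
October 1862 has 31 days: 288 − 31 = 257 left.
September 1862 has 30 days: 257 − 30 = 227 left.
August 1862 has 31 days: 227 − 31 = 196 left.
July 1862 has 31 days: 196 − 31 = 165 left.
June 1862 has 30 days: 165 − 30 = 135 left.
May 1862 has 31 days: 135 − 31 = 104 left.
April 1862 has 30 days: 104 − 30 = 74 left.
March 1862 has 31 days: 74 − 31 = 43 left.
February 1862 has 28 days (1862 is not a leap year): 43 − 28 = 15 left.
January 1862 has 31 days; 31 − 15 = 16 → January 16, 1862.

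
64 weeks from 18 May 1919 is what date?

Counting forward 64 weeks = 448 days from May 18, 1919.
May has 31 days, so 31 − 18 = 13 days remain after May 18, 1919; 448 − 13 = 435 left.
June 1919 has 30 days: 435 − 30 = 405 left.
July 1919 has 31 days: 405 − 31 = 374 left.
August 1919 has 31 days: 374 − 31 = 343 left.
September 1919 has 30 days: 343 − 30 = 313 left.
October 1919 has 31 days: 313 − 31 = 282 left.
November 1919 has 30 days: 282 − 30 = 252 left.
December 1919 has 31 days: 252 − 31 = 221 left.
January 1920 has 31 days: 221 − 31 = 190 left.
February 1920 has 29 days (1920 is a leap year): 190 − 29 = 161 left.
March 1920 has 31 days: 161 − 31 = 130 left.
April 1920 has 30 days: 130 − 30 = 100 left.
May 1920 has 31 days: 100 − 31 = 69 left.
June 1920 has 30 days: 69 − 30 = 39 left.
July 1920 has 31 days: 39 − 31 = 8 left.
8 days into August 1920 → August 8, 1920.

August 8, 1920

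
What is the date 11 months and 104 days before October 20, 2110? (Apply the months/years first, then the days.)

August 8, 2109

Subtracting 11 months and 104 days from October 20, 2110: first the month/year part, then the days.
month 10 − 11 = -1, which is month 11 of year 2109 → November 2109.
Day 20 is valid in November, giving November 20, 2109.
Now subtract 104 days from November 20, 2109.
Going back 20 days from November 20, 2109 reaches the end of the previous month; 104 − 20 = 84 left.
October 2109 has 31 days: 84 − 31 = 53 left.
September 2109 has 30 days: 53 − 30 = 23 left.
August 2109 has 31 days; 31 − 23 = 8 → August 8, 2109.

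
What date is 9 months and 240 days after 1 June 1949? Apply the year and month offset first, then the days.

Adding 9 months and 240 days from June 1, 1949: first the month/year part, then the days.
month 6 + 9 = 15, which is month 3 of year 1950 → March 1950.
Day 1 is valid in March, giving March 1, 1950.
Now add 240 days from March 1, 1950.
March has 31 days, so 31 − 1 = 30 days remain after March 1, 1950; 240 − 30 = 210 left.
April 1950 has 30 days: 210 − 30 = 180 left.
May 1950 has 31 days: 180 − 31 = 149 left.
June 1950 has 30 days: 149 − 30 = 119 left.
July 1950 has 31 days: 119 − 31 = 88 left.
August 1950 has 31 days: 88 − 31 = 57 left.
September 1950 has 30 days: 57 − 30 = 27 left.
27 days into October 1950 → October 27, 1950.

October 27, 1950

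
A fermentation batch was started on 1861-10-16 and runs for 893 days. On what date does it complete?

Adding 893 days from October 16, 1861.
October has 31 days, so 31 − 16 = 15 days remain after October 16, 1861; 893 − 15 = 878 left.
November 1861 has 30 days: 878 − 30 = 848 left.
December 1861 has 31 days: 848 − 31 = 817 left.
January 1862 has 31 days: 817 − 31 = 786 left.
February 1862 has 28 days (1862 is not a leap year): 786 − 28 = 758 left.
March 1862 has 31 days: 758 − 31 = 727 left.
April 1862 has 30 days: 727 − 30 = 697 left.
May 1862 has 31 days: 697 − 31 = 666 left.
June 1862 has 30 days: 666 − 30 = 636 left.
July 1862 has 31 days: 636 − 31 = 605 left.
August 1862 has 31 days: 605 − 31 = 574 left.
September 1862 has 30 days: 574 − 30 = 544 left.
October 1862 has 31 days: 544 − 31 = 513 left.
November 1862 has 30 days: 513 − 30 = 483 left.
December 1862 has 31 days: 483 − 31 = 452 left.
January 1863 has 31 days: 452 − 31 = 421 left.
February 1863 has 28 days (1863 is not a leap year): 421 − 28 = 393 left.
March 1863 has 31 days: 393 − 31 = 362 left.
April 1863 has 30 days: 362 − 30 = 332 left.
May 1863 has 31 days: 332 − 31 = 301 left.
June 1863 has 30 days: 301 − 30 = 271 left.
July 1863 has 31 days: 271 − 31 = 240 left.
August 1863 has 31 days: 240 − 31 = 209 left.
September 1863 has 30 days: 209 − 30 = 179 left.
October 1863 has 31 days: 179 − 31 = 148 left.
November 1863 has 30 days: 148 − 30 = 118 left.
December 1863 has 31 days: 118 − 31 = 87 left.
January 1864 has 31 days: 87 − 31 = 56 left.
February 1864 has 29 days (1864 is a leap year): 56 − 29 = 27 left.
27 days into March 1864 → March 27, 1864.

March 27, 1864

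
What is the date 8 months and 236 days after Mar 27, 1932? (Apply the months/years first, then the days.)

July 21, 1933

Adding 8 months and 236 days from March 27, 1932: first the month/year part, then the days.
month 3 + 8 = 11 → November 1932.
Day 27 is valid in November, giving November 27, 1932.
Now add 236 days from November 27, 1932.
November has 30 days, so 30 − 27 = 3 days remain after November 27, 1932; 236 − 3 = 233 left.
December 1932 has 31 days: 233 − 31 = 202 left.
January 1933 has 31 days: 202 − 31 = 171 left.
February 1933 has 28 days (1933 is not a leap year): 171 − 28 = 143 left.
March 1933 has 31 days: 143 − 31 = 112 left.
April 1933 has 30 days: 112 − 30 = 82 left.
May 1933 has 31 days: 82 − 31 = 51 left.
June 1933 has 30 days: 51 − 30 = 21 left.
21 days into July 1933 → July 21, 1933.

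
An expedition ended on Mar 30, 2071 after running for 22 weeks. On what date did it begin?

October 27, 2070

Counting back 22 weeks = 154 days from March 30, 2071.
Going back 30 days from March 30, 2071 reaches the end of the previous month; 154 − 30 = 124 left.
February 2071 has 28 days (2071 is not a leap year): 124 − 28 = 96 left.
January 2071 has 31 days: 96 − 31 = 65 left.
December 2070 has 31 days: 65 − 31 = 34 left.
November 2070 has 30 days: 34 − 30 = 4 left.
October 2070 has 31 days; 31 − 4 = 27 → October 27, 2070.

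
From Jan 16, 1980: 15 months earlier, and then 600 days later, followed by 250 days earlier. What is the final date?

Subtracting 15 months from January 16, 1980:
month 1 − 15 = -14, which is month 10 of year 1978 → October 1978.
Day 16 is valid in October, giving October 16, 1978.
Adding 600 days from October 16, 1978:
October has 31 days, so 31 − 16 = 15 days remain after October 16, 1978; 600 − 15 = 585 left.
November 1978 has 30 days: 585 − 30 = 555 left.
December 1978 has 31 days: 555 − 31 = 524 left.
January 1979 has 31 days: 524 − 31 = 493 left.
February 1979 has 28 days (1979 is not a leap year): 493 − 28 = 465 left.
March 1979 has 31 days: 465 − 31 = 434 left.
April 1979 has 30 days: 434 − 30 = 404 left.
May 1979 has 31 days: 404 − 31 = 373 left.
June 1979 has 30 days: 373 − 30 = 343 left.
July 1979 has 31 days: 343 − 31 = 312 left.
August 1979 has 31 days: 312 − 31 = 281 left.
September 1979 has 30 days: 281 − 30 = 251 left.
October 1979 has 31 days: 251 − 31 = 220 left.
November 1979 has 30 days: 220 − 30 = 190 left.
December 1979 has 31 days: 190 − 31 = 159 left.
January 1980 has 31 days: 159 − 31 = 128 left.
February 1980 has 29 days (1980 is a leap year): 128 − 29 = 99 left.
March 1980 has 31 days: 99 − 31 = 68 left.
April 1980 has 30 days: 68 − 30 = 38 left.
May 1980 has 31 days: 38 − 31 = 7 left.
7 days into June 1980 → June 7, 1980.
Subtracting 250 days from June 7, 1980:
Going back 7 days from June 7, 1980 reaches the end of the previous month; 250 − 7 = 243 left.
May 1980 has 31 days: 243 − 31 = 212 left.
April 1980 has 30 days: 212 − 30 = 182 left.
March 1980 has 31 days: 182 − 31 = 151 left.
February 1980 has 29 days (1980 is a leap year): 151 − 29 = 122 left.
January 1980 has 31 days: 122 − 31 = 91 left.
December 1979 has 31 days: 91 − 31 = 60 left.
November 1979 has 30 days: 60 − 30 = 30 left.
October 1979 has 31 days; 31 − 30 = 1 → October 1, 1979.

October 1, 1979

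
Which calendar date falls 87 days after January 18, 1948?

April 14, 1948

Adding 87 days from January 18, 1948.
January has 31 days, so 31 − 18 = 13 days remain after January 18, 1948; 87 − 13 = 74 left.
February 1948 has 29 days (1948 is a leap year): 74 − 29 = 45 left.
March 1948 has 31 days: 45 − 31 = 14 left.
14 days into April 1948 → April 14, 1948.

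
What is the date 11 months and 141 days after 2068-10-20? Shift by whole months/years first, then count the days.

Advancing 11 months and 141 days from October 20, 2068: first the month/year part, then the days.
month 10 + 11 = 21, which is month 9 of year 2069 → September 2069.
Day 20 is valid in September, giving September 20, 2069.
Now add 141 days from September 20, 2069.
September has 30 days, so 30 − 20 = 10 days remain after September 20, 2069; 141 − 10 = 131 left.
October 2069 has 31 days: 131 − 31 = 100 left.
November 2069 has 30 days: 100 − 30 = 70 left.
December 2069 has 31 days: 70 − 31 = 39 left.
January 2070 has 31 days: 39 − 31 = 8 left.
8 days into February 2070 → February 8, 2070.

February 8, 2070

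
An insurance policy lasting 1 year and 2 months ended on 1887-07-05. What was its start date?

May 5, 1886

Subtracting 1 year and 2 months from July 5, 1887.
-1 year → 1886; month 7 − 2 = 5 → May 1886.
Day 5 is valid in May, giving May 5, 1886.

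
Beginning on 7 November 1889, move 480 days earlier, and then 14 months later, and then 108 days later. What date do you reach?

January 1, 1890

Going back 480 days from November 7, 1889:
Going back 7 days from November 7, 1889 reaches the end of the previous month; 480 − 7 = 473 left.
October 1889 has 31 days: 473 − 31 = 442 left.
September 1889 has 30 days: 442 − 30 = 412 left.
August 1889 has 31 days: 412 − 31 = 381 left.
July 1889 has 31 days: 381 − 31 = 350 left.
June 1889 has 30 days: 350 − 30 = 320 left.
May 1889 has 31 days: 320 − 31 = 289 left.
April 1889 has 30 days: 289 − 30 = 259 left.
March 1889 has 31 days: 259 − 31 = 228 left.
February 1889 has 28 days (1889 is not a leap year): 228 − 28 = 200 left.
January 1889 has 31 days: 200 − 31 = 169 left.
December 1888 has 31 days: 169 − 31 = 138 left.
November 1888 has 30 days: 138 − 30 = 108 left.
October 1888 has 31 days: 108 − 31 = 77 left.
September 1888 has 30 days: 77 − 30 = 47 left.
August 1888 has 31 days: 47 − 31 = 16 left.
July 1888 has 31 days; 31 − 16 = 15 → July 15, 1888.
Advancing 14 months from July 15, 1888:
month 7 + 14 = 21, which is month 9 of year 1889 → September 1889.
Day 15 is valid in September, giving September 15, 1889.
Counting forward 108 days from September 15, 1889:
September has 30 days, so 30 − 15 = 15 days remain after September 15, 1889; 108 − 15 = 93 left.
October 1889 has 31 days: 93 − 31 = 62 left.
November 1889 has 30 days: 62 − 30 = 32 left.
December 1889 has 31 days: 32 − 31 = 1 left.
1 day into January 1890 → January 1, 1890.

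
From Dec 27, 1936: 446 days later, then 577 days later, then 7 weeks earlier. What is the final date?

Counting forward 446 days from December 27, 1936:
December has 31 days, so 31 − 27 = 4 days remain after December 27, 1936; 446 − 4 = 442 left.
January 1937 has 31 days: 442 − 31 = 411 left.
February 1937 has 28 days (1937 is not a leap year): 411 − 28 = 383 left.
March 1937 has 31 days: 383 − 31 = 352 left.
April 1937 has 30 days: 352 − 30 = 322 left.
May 1937 has 31 days: 322 − 31 = 291 left.
June 1937 has 30 days: 291 − 30 = 261 left.
July 1937 has 31 days: 261 − 31 = 230 left.
August 1937 has 31 days: 230 − 31 = 199 left.
September 1937 has 30 days: 199 − 30 = 169 left.
October 1937 has 31 days: 169 − 31 = 138 left.
November 1937 has 30 days: 138 − 30 = 108 left.
December 1937 has 31 days: 108 − 31 = 77 left.
January 1938 has 31 days: 77 − 31 = 46 left.
February 1938 has 28 days (1938 is not a leap year): 46 − 28 = 18 left.
18 days into March 1938 → March 18, 1938.
Adding 577 days from March 18, 1938:
March has 31 days, so 31 − 18 = 13 days remain after March 18, 1938; 577 − 13 = 564 left.
April 1938 has 30 days: 564 − 30 = 534 left.
May 1938 has 31 days: 534 − 31 = 503 left.
June 1938 has 30 days: 503 − 30 = 473 left.
July 1938 has 31 days: 473 − 31 = 442 left.
August 1938 has 31 days: 442 − 31 = 411 left.
September 1938 has 30 days: 411 − 30 = 381 left.
October 1938 has 31 days: 381 − 31 = 350 left.
November 1938 has 30 days: 350 − 30 = 320 left.
December 1938 has 31 days: 320 − 31 = 289 left.
January 1939 has 31 days: 289 − 31 = 258 left.
February 1939 has 28 days (1939 is not a leap year): 258 − 28 = 230 left.
March 1939 has 31 days: 230 − 31 = 199 left.
April 1939 has 30 days: 199 − 30 = 169 left.
May 1939 has 31 days: 169 − 31 = 138 left.
June 1939 has 30 days: 138 − 30 = 108 left.
July 1939 has 31 days: 108 − 31 = 77 left.
August 1939 has 31 days: 77 − 31 = 46 left.
September 1939 has 30 days: 46 − 30 = 16 left.
16 days into October 1939 → October 16, 1939.
Going back 7 weeks (= 49 days) from October 16, 1939:
Going back 16 days from October 16, 1939 reaches the end of the previous month; 49 − 16 = 33 left.
September 1939 has 30 days: 33 − 30 = 3 left.
August 1939 has 31 days; 31 − 3 = 28 → August 28, 1939.

August 28, 1939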